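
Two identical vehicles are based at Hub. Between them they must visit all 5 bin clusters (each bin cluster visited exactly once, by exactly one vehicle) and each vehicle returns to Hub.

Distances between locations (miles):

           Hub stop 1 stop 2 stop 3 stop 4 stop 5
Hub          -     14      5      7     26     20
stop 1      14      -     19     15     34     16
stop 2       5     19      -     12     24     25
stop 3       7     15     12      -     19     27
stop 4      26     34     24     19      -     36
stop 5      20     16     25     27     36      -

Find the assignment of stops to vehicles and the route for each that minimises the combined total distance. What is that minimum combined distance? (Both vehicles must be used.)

Check every non-empty split of the stops between the two vehicles; for each half take its own optimal tour:
  {stop 1} + {stop 2, stop 3, stop 4, stop 5}: 28 + 92 = 120
  {stop 2} + {stop 1, stop 3, stop 4, stop 5}: 10 + 92 = 102
  {stop 1, stop 2} + {stop 3, stop 4, stop 5}: 38 + 82 = 120
  {stop 3} + {stop 1, stop 2, stop 4, stop 5}: 14 + 95 = 109
  {stop 1, stop 3} + {stop 2, stop 4, stop 5}: 36 + 85 = 121
  {stop 2, stop 3} + {stop 1, stop 4, stop 5}: 24 + 92 = 116
  … (15 splits in total)
Best: vehicle 1 Hub → stop 2 → Hub = 10; vehicle 2 Hub → stop 1 → stop 5 → stop 4 → stop 3 → Hub = 92; combined 102.

Minimum combined distance: 102 miles.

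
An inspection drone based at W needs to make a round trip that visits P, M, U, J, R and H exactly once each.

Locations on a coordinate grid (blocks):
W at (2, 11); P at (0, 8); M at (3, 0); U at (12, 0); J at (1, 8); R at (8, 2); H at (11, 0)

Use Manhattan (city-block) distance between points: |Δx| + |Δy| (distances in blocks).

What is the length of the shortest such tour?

W - P - M - U - J - R - H - W: 5+11+9+19+13+5+20 = 82
W - P - M - U - J - H - R - W: 5+11+9+19+18+5+15 = 82
W - P - M - U - R - J - H - W: 5+11+9+6+13+18+20 = 82
W - P - M - U - R - H - J - W: 5+11+9+6+5+18+4 = 58
W - P - M - U - H - J - R - W: 5+11+9+1+18+13+15 = 72
W - P - M - U - H - R - J - W: 5+11+9+1+5+13+4 = 48
W - P - M - J - U - R - H - W: 5+11+10+19+6+5+20 = 76
W - P - M - J - U - H - R - W: 5+11+10+19+1+5+15 = 66
… (352 more)
W - P - J - M - U - H - R - W: 5+1+10+9+1+5+15 = 46  ← best
The minimum is 46.
One optimal route: W → P → J → M → U → H → R → W (or its reverse).

Minimum total distance: 46 blocks.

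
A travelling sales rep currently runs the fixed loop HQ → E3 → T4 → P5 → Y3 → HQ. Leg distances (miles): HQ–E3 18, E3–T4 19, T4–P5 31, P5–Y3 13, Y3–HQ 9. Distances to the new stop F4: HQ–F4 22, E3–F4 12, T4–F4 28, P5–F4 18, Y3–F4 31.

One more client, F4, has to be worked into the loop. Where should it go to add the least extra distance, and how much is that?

Insertion cost between consecutive stops i–j is d(i,F4) + d(F4,j) − d(i,j):
  between HQ and E3: 22 + 12 − 18 = 16
  between E3 and T4: 12 + 28 − 19 = 21
  between T4 and P5: 28 + 18 − 31 = 15
  between P5 and Y3: 18 + 31 − 13 = 36
  between Y3 and HQ: 31 + 22 − 9 = 44
Cheapest insertion is between T4 and P5, adding 15.
New total = 90 + 15 = 105.

Minimum extra distance: 15 miles, inserting F4 between T4 and P5.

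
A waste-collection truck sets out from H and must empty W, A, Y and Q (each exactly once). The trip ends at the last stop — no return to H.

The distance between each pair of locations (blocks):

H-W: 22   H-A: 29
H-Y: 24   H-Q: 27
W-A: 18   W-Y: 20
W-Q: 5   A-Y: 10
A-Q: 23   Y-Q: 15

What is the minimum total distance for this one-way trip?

Minimum one-way distance = 52 blocks.

There are 4! = 24 possible orderings.
H→W→A→Y→Q: 22+18+10+15 = 65
H→W→A→Q→Y: 22+18+23+15 = 78
H→W→Y→A→Q: 22+20+10+23 = 75
H→W→Y→Q→A: 22+20+15+23 = 80
H→W→Q→A→Y: 22+5+23+10 = 60
H→W→Q→Y→A: 22+5+15+10 = 52
H→A→W→Y→Q: 29+18+20+15 = 82
H→A→W→Q→Y: 29+18+5+15 = 67
H→A→Y→W→Q: 29+10+20+5 = 64
H→A→Y→Q→W: 29+10+15+5 = 59
H→A→Q→W→Y: 29+23+5+20 = 77
H→A→Q→Y→W: 29+23+15+20 = 87
H→Y→W→A→Q: 24+20+18+23 = 85
H→Y→W→Q→A: 24+20+5+23 = 72
… (10 more)
The minimum is 52.
One shortest path: H → W → Q → Y → A.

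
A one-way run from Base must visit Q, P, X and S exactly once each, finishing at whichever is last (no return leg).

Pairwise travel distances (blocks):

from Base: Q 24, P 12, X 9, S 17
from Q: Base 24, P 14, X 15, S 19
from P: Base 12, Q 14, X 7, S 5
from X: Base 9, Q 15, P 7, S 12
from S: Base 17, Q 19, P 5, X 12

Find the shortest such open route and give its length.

There are 4! = 24 possible orderings.
Base → Q → P → X → S: 24+14+7+12 = 57
Base → Q → P → S → X: 24+14+5+12 = 55
Base → Q → X → P → S: 24+15+7+5 = 51
Base → Q → X → S → P: 24+15+12+5 = 56
Base → Q → S → P → X: 24+19+5+7 = 55
Base → Q → S → X → P: 24+19+12+7 = 62
Base → P → Q → X → S: 12+14+15+12 = 53
Base → P → Q → S → X: 12+14+19+12 = 57
Base → P → X → Q → S: 12+7+15+19 = 53
Base → P → X → S → Q: 12+7+12+19 = 50
Base → P → S → Q → X: 12+5+19+15 = 51
Base → P → S → X → Q: 12+5+12+15 = 44
Base → X → Q → P → S: 9+15+14+5 = 43
Base → X → Q → S → P: 9+15+19+5 = 48
… (10 more)
Base → X → P → S → Q: 9+7+5+19 = 40  ← best
The minimum is 40.
One shortest path: Base → X → P → S → Q.

Minimum one-way distance = 40 blocks.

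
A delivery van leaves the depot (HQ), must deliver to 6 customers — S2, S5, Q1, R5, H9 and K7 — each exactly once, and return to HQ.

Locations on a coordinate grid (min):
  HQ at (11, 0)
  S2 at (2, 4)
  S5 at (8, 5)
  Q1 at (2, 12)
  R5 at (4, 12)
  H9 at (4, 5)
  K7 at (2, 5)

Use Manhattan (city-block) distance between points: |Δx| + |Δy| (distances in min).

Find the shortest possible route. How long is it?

42 min — the shortest possible round trip.

HQ-S2-S5-Q1-R5-H9-K7-HQ: 13+7+13+2+7+2+14 = 58
HQ-S2-S5-Q1-R5-K7-H9-HQ: 13+7+13+2+9+2+12 = 58
HQ-S2-S5-Q1-H9-R5-K7-HQ: 13+7+13+9+7+9+14 = 72
HQ-S2-S5-Q1-H9-K7-R5-HQ: 13+7+13+9+2+9+19 = 72
HQ-S2-S5-Q1-K7-R5-H9-HQ: 13+7+13+7+9+7+12 = 68
HQ-S2-S5-Q1-K7-H9-R5-HQ: 13+7+13+7+2+7+19 = 68
HQ-S2-S5-R5-Q1-H9-K7-HQ: 13+7+11+2+9+2+14 = 58
HQ-S2-S5-R5-Q1-K7-H9-HQ: 13+7+11+2+7+2+12 = 54
… (352 more)
HQ-S2-K7-Q1-R5-H9-S5-HQ: 13+1+7+2+7+4+8 = 42  ← best
The minimum is 42.
One optimal route: HQ → S2 → K7 → Q1 → R5 → H9 → S5 → HQ (or its reverse).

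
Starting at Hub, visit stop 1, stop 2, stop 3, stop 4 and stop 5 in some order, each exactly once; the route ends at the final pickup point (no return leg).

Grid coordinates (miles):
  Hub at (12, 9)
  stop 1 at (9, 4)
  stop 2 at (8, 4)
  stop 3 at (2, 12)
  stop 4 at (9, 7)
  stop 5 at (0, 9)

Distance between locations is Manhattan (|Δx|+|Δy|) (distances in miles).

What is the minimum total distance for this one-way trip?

Minimum one-way distance = 27 miles.

There are 5! = 120 possible orderings.
Hub→stop 1→stop 2→stop 3→stop 4→stop 5: 8+1+14+12+11 = 46
Hub→stop 1→stop 2→stop 3→stop 5→stop 4: 8+1+14+5+11 = 39
Hub→stop 1→stop 2→stop 4→stop 3→stop 5: 8+1+4+12+5 = 30
Hub→stop 1→stop 2→stop 4→stop 5→stop 3: 8+1+4+11+5 = 29
Hub→stop 1→stop 2→stop 5→stop 3→stop 4: 8+1+13+5+12 = 39
Hub→stop 1→stop 2→stop 5→stop 4→stop 3: 8+1+13+11+12 = 45
Hub→stop 1→stop 3→stop 2→stop 4→stop 5: 8+15+14+4+11 = 52
Hub→stop 1→stop 3→stop 2→stop 5→stop 4: 8+15+14+13+11 = 61
Hub→stop 1→stop 3→stop 4→stop 2→stop 5: 8+15+12+4+13 = 52
Hub→stop 1→stop 3→stop 4→stop 5→stop 2: 8+15+12+11+13 = 59
Hub→stop 1→stop 3→stop 5→stop 2→stop 4: 8+15+5+13+4 = 45
Hub→stop 1→stop 3→stop 5→stop 4→stop 2: 8+15+5+11+4 = 43
Hub→stop 1→stop 4→stop 2→stop 3→stop 5: 8+3+4+14+5 = 34
Hub→stop 1→stop 4→stop 2→stop 5→stop 3: 8+3+4+13+5 = 33
… (106 more)
Hub→stop 4→stop 1→stop 2→stop 5→stop 3: 5+3+1+13+5 = 27  ← best
The minimum is 27.
One shortest path: Hub → stop 4 → stop 1 → stop 2 → stop 5 → stop 3.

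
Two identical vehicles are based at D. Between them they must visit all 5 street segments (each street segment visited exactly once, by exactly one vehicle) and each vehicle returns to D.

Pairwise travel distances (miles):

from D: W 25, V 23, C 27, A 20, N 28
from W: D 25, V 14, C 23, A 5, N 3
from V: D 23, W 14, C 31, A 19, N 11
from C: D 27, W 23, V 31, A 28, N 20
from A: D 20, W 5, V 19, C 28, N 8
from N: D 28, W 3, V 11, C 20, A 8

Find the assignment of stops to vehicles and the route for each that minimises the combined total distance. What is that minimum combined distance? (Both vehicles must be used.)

Try each way of splitting the stops between the two vehicles (each non-empty) and, for each split, find the best tour for each vehicle:
  {W} + {V, C, A, N}: 50 + 97 = 147
  {V} + {W, C, A, N}: 46 + 75 = 121
  {W, V} + {C, A, N}: 62 + 75 = 137
  {C} + {W, V, A, N}: 54 + 62 = 116
  {W, C} + {V, A, N}: 75 + 62 = 137
  {V, C} + {W, A, N}: 81 + 56 = 137
  … (15 splits in total)
Best: vehicle 1 D → C → D = 54; vehicle 2 D → V → N → W → A → D = 62; combined 116.

116 miles — the smallest possible combined total.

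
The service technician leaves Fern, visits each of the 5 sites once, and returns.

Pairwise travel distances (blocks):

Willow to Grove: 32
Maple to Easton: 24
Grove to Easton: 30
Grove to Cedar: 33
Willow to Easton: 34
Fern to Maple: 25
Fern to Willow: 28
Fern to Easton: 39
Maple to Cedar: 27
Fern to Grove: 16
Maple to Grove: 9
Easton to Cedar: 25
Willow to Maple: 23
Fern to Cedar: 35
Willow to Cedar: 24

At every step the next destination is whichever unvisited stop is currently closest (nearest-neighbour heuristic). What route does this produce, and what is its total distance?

136 blocks along Fern → Grove → Maple → Willow → Cedar → Easton → Fern.

From Fern: distances to unvisited — Grove=16, Maple=25, Willow=28, Cedar=35, Easton=39. Nearest is Grove (16).
From Grove: distances to unvisited — Maple=9, Easton=30, Willow=32, Cedar=33. Nearest is Maple (9).
From Maple: distances to unvisited — Willow=23, Easton=24, Cedar=27. Nearest is Willow (23).
From Willow: distances to unvisited — Cedar=24, Easton=34. Nearest is Cedar (24).
From Cedar: distances to unvisited — Easton=25. Nearest is Easton (25).
Return Easton→Fern: 39.
Total = 16 + 9 + 23 + 24 + 25 + 39 = 136.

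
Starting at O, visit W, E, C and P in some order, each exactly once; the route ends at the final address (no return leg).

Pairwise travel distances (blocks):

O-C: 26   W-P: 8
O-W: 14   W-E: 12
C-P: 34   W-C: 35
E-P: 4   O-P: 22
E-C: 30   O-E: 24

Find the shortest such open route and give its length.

There are 4! = 24 possible orderings.
O → W → E → C → P: 14+12+30+34 = 90
O → W → E → P → C: 14+12+4+34 = 64
O → W → C → E → P: 14+35+30+4 = 83
O → W → C → P → E: 14+35+34+4 = 87
O → W → P → E → C: 14+8+4+30 = 56
O → W → P → C → E: 14+8+34+30 = 86
O → E → W → C → P: 24+12+35+34 = 105
O → E → W → P → C: 24+12+8+34 = 78
O → E → C → W → P: 24+30+35+8 = 97
O → E → C → P → W: 24+30+34+8 = 96
O → E → P → W → C: 24+4+8+35 = 71
O → E → P → C → W: 24+4+34+35 = 97
O → C → W → E → P: 26+35+12+4 = 77
O → C → W → P → E: 26+35+8+4 = 73
… (10 more)
The minimum is 56.
One shortest path: O → W → P → E → C.

Minimum one-way distance = 56 blocks.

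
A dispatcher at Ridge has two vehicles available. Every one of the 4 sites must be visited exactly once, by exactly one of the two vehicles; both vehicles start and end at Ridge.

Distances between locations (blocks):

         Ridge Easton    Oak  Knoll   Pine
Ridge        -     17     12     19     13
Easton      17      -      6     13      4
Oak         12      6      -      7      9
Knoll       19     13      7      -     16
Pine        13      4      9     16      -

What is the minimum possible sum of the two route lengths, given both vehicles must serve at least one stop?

Minimum combined distance: 72 blocks.

Try each way of splitting the stops between the two vehicles (each non-empty) and, for each split, find the best tour for each vehicle:
  {Easton} + {Oak, Knoll, Pine}: 34 + 48 = 82
  {Oak} + {Easton, Knoll, Pine}: 24 + 49 = 73
  {Easton, Oak} + {Knoll, Pine}: 35 + 48 = 83
  {Knoll} + {Easton, Oak, Pine}: 38 + 35 = 73
  {Easton, Knoll} + {Oak, Pine}: 49 + 34 = 83
  {Oak, Knoll} + {Easton, Pine}: 38 + 34 = 72
  … (7 splits in total)
Best: vehicle 1 Ridge → Oak → Knoll → Ridge = 38; vehicle 2 Ridge → Easton → Pine → Ridge = 34; combined 72.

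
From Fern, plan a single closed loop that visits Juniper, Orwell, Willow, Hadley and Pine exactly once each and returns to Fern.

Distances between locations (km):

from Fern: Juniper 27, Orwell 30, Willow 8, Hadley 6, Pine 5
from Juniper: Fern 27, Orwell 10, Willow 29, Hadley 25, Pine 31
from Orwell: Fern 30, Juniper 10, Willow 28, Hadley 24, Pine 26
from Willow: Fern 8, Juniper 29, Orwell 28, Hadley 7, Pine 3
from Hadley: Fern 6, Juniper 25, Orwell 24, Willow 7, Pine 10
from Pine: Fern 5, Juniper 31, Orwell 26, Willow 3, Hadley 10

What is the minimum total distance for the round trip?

There are 60 distinct closed tours to check (reversals are equivalent).
Fern - Juniper - Orwell - Willow - Hadley - Pine - Fern: 27+10+28+7+10+5 = 87
Fern - Juniper - Orwell - Willow - Pine - Hadley - Fern: 27+10+28+3+10+6 = 84
Fern - Juniper - Orwell - Hadley - Willow - Pine - Fern: 27+10+24+7+3+5 = 76
Fern - Juniper - Orwell - Hadley - Pine - Willow - Fern: 27+10+24+10+3+8 = 82
Fern - Juniper - Orwell - Pine - Willow - Hadley - Fern: 27+10+26+3+7+6 = 79
Fern - Juniper - Orwell - Pine - Hadley - Willow - Fern: 27+10+26+10+7+8 = 88
Fern - Juniper - Willow - Orwell - Hadley - Pine - Fern: 27+29+28+24+10+5 = 123
Fern - Juniper - Willow - Orwell - Pine - Hadley - Fern: 27+29+28+26+10+6 = 126
Fern - Juniper - Willow - Hadley - Orwell - Pine - Fern: 27+29+7+24+26+5 = 118
Fern - Juniper - Willow - Hadley - Pine - Orwell - Fern: 27+29+7+10+26+30 = 129
Fern - Juniper - Willow - Pine - Orwell - Hadley - Fern: 27+29+3+26+24+6 = 115
Fern - Juniper - Willow - Pine - Hadley - Orwell - Fern: 27+29+3+10+24+30 = 123
Fern - Juniper - Hadley - Orwell - Willow - Pine - Fern: 27+25+24+28+3+5 = 112
Fern - Juniper - Hadley - Orwell - Pine - Willow - Fern: 27+25+24+26+3+8 = 113
… (46 more)
The minimum is 76.
One optimal route: Fern → Juniper → Orwell → Hadley → Willow → Pine → Fern (or its reverse).

Shortest round trip = 76 km.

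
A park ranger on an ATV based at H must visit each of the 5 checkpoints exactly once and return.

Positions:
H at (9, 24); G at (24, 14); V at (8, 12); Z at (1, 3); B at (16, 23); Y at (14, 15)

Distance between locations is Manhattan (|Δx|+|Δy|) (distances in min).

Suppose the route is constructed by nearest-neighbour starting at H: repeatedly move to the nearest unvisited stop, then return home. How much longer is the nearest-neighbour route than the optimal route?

H: B=8, V=13, Y=14, G=25, Z=29 ⇒ B
B: Y=10, G=17, V=19, Z=35 ⇒ Y
Y: V=9, G=11, Z=25 ⇒ V
V: Z=16, G=18 ⇒ Z
Z: G=34 ⇒ G
NN route H → B → Y → V → Z → G → H costs 102.
Optimal: H → V → Z → Y → G → B → H costs 90 (by enumerating all 60 distinct tours).
Excess = 102 − 90 = 12.

Excess over optimum: 12 min.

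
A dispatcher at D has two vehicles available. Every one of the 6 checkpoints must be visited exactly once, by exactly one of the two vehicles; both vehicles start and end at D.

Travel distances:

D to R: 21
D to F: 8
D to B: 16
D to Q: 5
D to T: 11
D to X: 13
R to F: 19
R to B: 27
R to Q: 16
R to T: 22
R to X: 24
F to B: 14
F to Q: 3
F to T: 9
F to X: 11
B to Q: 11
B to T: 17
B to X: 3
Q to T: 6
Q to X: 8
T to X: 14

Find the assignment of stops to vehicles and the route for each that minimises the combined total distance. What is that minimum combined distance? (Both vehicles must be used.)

92 — the smallest possible combined total.

There are 2^5 − 1 = 31 ways to divide the 6 stops into two non-empty groups. For each, the best each vehicle can do is its own shortest tour through its group:
  {R} + {F, B, Q, T, X}: 42 + 50 = 92
  {F} + {R, B, Q, T, X}: 16 + 76 = 92
  {R, F} + {B, Q, T, X}: 48 + 44 = 92
  {B} + {R, F, Q, T, X}: 32 + 76 = 108
  {R, B} + {F, Q, T, X}: 64 + 44 = 108
  {F, B} + {R, Q, T, X}: 38 + 70 = 108
  … (31 splits in total)
Best: vehicle 1 D → R → D = 42; vehicle 2 D → F → B → X → Q → T → D = 50; combined 92.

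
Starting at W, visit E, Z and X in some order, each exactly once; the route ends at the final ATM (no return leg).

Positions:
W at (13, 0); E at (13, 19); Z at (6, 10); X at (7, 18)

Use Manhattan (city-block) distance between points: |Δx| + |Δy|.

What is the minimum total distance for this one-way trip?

Shortest open route: 33.

There are 3! = 6 possible orderings.
W→E→Z→X: 19+16+9 = 44
W→E→X→Z: 19+7+9 = 35
W→Z→E→X: 17+16+7 = 40
W→Z→X→E: 17+9+7 = 33
W→X→E→Z: 24+7+16 = 47
W→X→Z→E: 24+9+16 = 49
The minimum is 33.
One shortest path: W → Z → X → E.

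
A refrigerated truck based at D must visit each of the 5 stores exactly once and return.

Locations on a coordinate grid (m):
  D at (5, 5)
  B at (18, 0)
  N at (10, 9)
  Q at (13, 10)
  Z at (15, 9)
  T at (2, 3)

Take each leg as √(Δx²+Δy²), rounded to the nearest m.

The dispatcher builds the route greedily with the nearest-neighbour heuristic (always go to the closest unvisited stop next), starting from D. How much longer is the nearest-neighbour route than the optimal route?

From D: T=4, N=6, Q=9, Z=11, B=14 → choose T (4).
From T: N=10, Q=13, Z=14, B=16 → choose N (10).
From N: Q=3, Z=5, B=12 → choose Q (3).
From Q: Z=2, B=11 → choose Z (2).
From Z: B=9 → choose B (9).
NN route D → T → N → Q → Z → B → D costs 42.
Optimal: D → N → Q → Z → B → T → D costs 40 (by enumerating all 60 distinct tours).
Excess = 42 − 40 = 2.

Excess over optimum: 2 m.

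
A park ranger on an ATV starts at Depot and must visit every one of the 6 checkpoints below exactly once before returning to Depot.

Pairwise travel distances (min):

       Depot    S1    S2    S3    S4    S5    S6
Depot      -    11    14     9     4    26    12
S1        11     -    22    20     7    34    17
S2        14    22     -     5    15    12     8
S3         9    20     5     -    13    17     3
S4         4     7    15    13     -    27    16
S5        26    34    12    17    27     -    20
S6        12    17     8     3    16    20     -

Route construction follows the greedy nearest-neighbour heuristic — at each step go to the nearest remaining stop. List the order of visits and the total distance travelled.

Total distance 74 min via the nearest-neighbour route Depot → S4 → S1 → S6 → S3 → S2 → S5 → Depot.

From Depot: distances to unvisited — S4=4, S3=9, S1=11, S6=12, S2=14, S5=26. Nearest is S4 (4).
From S4: distances to unvisited — S1=7, S3=13, S2=15, S6=16, S5=27. Nearest is S1 (7).
From S1: distances to unvisited — S6=17, S3=20, S2=22, S5=34. Nearest is S6 (17).
From S6: distances to unvisited — S3=3, S2=8, S5=20. Nearest is S3 (3).
From S3: distances to unvisited — S2=5, S5=17. Nearest is S2 (5).
From S2: distances to unvisited — S5=12. Nearest is S5 (12).
Return S5→Depot: 26.
Total = 4 + 7 + 17 + 3 + 5 + 12 + 26 = 74.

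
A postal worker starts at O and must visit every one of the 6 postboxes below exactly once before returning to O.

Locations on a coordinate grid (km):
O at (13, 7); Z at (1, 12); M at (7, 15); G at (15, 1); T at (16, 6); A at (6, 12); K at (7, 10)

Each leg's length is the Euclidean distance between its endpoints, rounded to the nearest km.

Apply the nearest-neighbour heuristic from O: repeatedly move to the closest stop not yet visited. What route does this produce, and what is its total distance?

45 km along O → T → G → K → A → M → Z → O.

At O the remaining stops are T 3, G 6, K 7, A 9, M 10, Z 13; go to T.
At T the remaining stops are G 5, K 10, A 12, M 13, Z 16; go to G.
At G the remaining stops are K 12, A 14, M 16, Z 18; go to K.
At K the remaining stops are A 2, M 5, Z 6; go to A.
At A the remaining stops are M 3, Z 5; go to M.
At M the remaining stops are Z 7; go to Z.
Return Z→O: 13.
Total = 3 + 5 + 12 + 2 + 3 + 7 + 13 = 45.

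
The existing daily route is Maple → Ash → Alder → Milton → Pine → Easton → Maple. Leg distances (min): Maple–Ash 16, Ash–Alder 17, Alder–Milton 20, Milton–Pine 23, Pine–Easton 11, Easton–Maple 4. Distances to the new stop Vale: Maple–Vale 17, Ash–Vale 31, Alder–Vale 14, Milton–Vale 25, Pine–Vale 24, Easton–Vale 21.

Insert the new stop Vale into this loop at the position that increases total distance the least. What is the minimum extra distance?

Insertion cost between consecutive stops i–j is d(i,Vale) + d(Vale,j) − d(i,j):
  between Maple and Ash: 17 + 31 − 16 = 32
  between Ash and Alder: 31 + 14 − 17 = 28
  between Alder and Milton: 14 + 25 − 20 = 19
  between Milton and Pine: 25 + 24 − 23 = 26
  between Pine and Easton: 24 + 21 − 11 = 34
  between Easton and Maple: 21 + 17 − 4 = 34
Cheapest insertion is between Alder and Milton, adding 19.
New total = 91 + 19 = 110.

Adding 19 min by placing Vale on the Alder–Milton leg.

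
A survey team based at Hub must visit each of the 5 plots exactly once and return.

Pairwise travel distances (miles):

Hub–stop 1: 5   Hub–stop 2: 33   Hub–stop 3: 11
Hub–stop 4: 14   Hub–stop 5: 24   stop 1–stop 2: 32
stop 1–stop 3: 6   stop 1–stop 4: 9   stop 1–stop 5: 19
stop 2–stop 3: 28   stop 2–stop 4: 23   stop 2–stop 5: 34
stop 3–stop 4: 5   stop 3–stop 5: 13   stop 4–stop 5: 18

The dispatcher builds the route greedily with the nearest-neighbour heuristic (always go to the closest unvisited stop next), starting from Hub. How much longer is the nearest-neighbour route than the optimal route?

The nearest-neighbour route is 6 miles longer than optimal.

Hub: stop 1=5, stop 3=11, stop 4=14, stop 5=24, stop 2=33 ⇒ stop 1
stop 1: stop 3=6, stop 4=9, stop 5=19, stop 2=32 ⇒ stop 3
stop 3: stop 4=5, stop 5=13, stop 2=28 ⇒ stop 4
stop 4: stop 5=18, stop 2=23 ⇒ stop 5
stop 5: stop 2=34 ⇒ stop 2
NN route Hub → stop 1 → stop 3 → stop 4 → stop 5 → stop 2 → Hub costs 101.
Optimal: Hub → stop 1 → stop 3 → stop 5 → stop 2 → stop 4 → Hub costs 95 (by enumerating all 60 distinct tours).
Excess = 101 − 95 = 6.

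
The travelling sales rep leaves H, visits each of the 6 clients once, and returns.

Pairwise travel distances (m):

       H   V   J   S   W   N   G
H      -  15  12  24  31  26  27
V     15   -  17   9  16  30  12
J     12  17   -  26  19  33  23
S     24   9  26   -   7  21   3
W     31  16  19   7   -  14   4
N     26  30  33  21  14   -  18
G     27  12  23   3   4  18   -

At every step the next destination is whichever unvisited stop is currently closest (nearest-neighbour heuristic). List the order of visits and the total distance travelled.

Total distance 85 m via the nearest-neighbour route H → J → V → S → G → W → N → H.

At H the remaining stops are J 12, V 15, S 24, N 26, G 27, W 31; go to J.
At J the remaining stops are V 17, W 19, G 23, S 26, N 33; go to V.
At V the remaining stops are S 9, G 12, W 16, N 30; go to S.
At S the remaining stops are G 3, W 7, N 21; go to G.
At G the remaining stops are W 4, N 18; go to W.
At W the remaining stops are N 14; go to N.
Return N→H: 26.
Total = 12 + 17 + 9 + 3 + 4 + 14 + 26 = 85.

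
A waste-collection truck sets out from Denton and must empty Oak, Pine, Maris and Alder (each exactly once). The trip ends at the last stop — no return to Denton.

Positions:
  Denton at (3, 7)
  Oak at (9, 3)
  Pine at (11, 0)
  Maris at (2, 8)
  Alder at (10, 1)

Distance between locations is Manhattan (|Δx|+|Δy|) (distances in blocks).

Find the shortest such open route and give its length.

Shortest open route: 19 blocks.

There are 4! = 24 possible orderings.
Denton→Oak→Pine→Maris→Alder: 10+5+17+15 = 47
Denton→Oak→Pine→Alder→Maris: 10+5+2+15 = 32
Denton→Oak→Maris→Pine→Alder: 10+12+17+2 = 41
Denton→Oak→Maris→Alder→Pine: 10+12+15+2 = 39
Denton→Oak→Alder→Pine→Maris: 10+3+2+17 = 32
Denton→Oak→Alder→Maris→Pine: 10+3+15+17 = 45
Denton→Pine→Oak→Maris→Alder: 15+5+12+15 = 47
Denton→Pine→Oak→Alder→Maris: 15+5+3+15 = 38
Denton→Pine→Maris→Oak→Alder: 15+17+12+3 = 47
Denton→Pine→Maris→Alder→Oak: 15+17+15+3 = 50
Denton→Pine→Alder→Oak→Maris: 15+2+3+12 = 32
Denton→Pine→Alder→Maris→Oak: 15+2+15+12 = 44
Denton→Maris→Oak→Pine→Alder: 2+12+5+2 = 21
Denton→Maris→Oak→Alder→Pine: 2+12+3+2 = 19
… (10 more)
The minimum is 19.
One shortest path: Denton → Maris → Oak → Alder → Pine.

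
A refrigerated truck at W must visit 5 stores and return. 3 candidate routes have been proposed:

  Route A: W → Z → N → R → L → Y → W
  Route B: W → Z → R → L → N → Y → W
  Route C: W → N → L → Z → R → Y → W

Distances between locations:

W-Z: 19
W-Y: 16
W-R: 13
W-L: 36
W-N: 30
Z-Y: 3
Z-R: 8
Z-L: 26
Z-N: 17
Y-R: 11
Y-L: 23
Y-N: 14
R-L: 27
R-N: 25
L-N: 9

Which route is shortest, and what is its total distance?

Route A: 19 + 17 + 25 + 27 + 23 + 16 = 127
Route B: 19 + 8 + 27 + 9 + 14 + 16 = 93
Route C: 30 + 9 + 26 + 8 + 11 + 16 = 100

93 — Route B is the shortest.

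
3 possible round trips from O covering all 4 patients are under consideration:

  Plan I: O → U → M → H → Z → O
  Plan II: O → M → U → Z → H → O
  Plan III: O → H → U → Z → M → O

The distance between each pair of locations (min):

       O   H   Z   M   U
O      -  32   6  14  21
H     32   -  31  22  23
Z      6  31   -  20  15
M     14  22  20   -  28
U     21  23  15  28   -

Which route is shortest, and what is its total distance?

Plan I: 21 + 28 + 22 + 31 + 6 = 108
Plan II: 14 + 28 + 15 + 31 + 32 = 120
Plan III: 32 + 23 + 15 + 20 + 14 = 104

Shortest is Plan III, total 104 min.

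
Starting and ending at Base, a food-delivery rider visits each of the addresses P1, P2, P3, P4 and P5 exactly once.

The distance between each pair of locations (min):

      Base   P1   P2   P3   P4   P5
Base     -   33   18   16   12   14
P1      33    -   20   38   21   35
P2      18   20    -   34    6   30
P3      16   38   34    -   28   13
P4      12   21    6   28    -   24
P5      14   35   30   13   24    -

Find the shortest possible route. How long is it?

There are 60 distinct closed tours to check (reversals are equivalent).
Base-P1-P2-P3-P4-P5-Base: 33+20+34+28+24+14 = 153
Base-P1-P2-P3-P5-P4-Base: 33+20+34+13+24+12 = 136
Base-P1-P2-P4-P3-P5-Base: 33+20+6+28+13+14 = 114
Base-P1-P2-P4-P5-P3-Base: 33+20+6+24+13+16 = 112
Base-P1-P2-P5-P3-P4-Base: 33+20+30+13+28+12 = 136
Base-P1-P2-P5-P4-P3-Base: 33+20+30+24+28+16 = 151
Base-P1-P3-P2-P4-P5-Base: 33+38+34+6+24+14 = 149
Base-P1-P3-P2-P5-P4-Base: 33+38+34+30+24+12 = 171
Base-P1-P3-P4-P2-P5-Base: 33+38+28+6+30+14 = 149
Base-P1-P3-P4-P5-P2-Base: 33+38+28+24+30+18 = 171
Base-P1-P3-P5-P2-P4-Base: 33+38+13+30+6+12 = 132
Base-P1-P3-P5-P4-P2-Base: 33+38+13+24+6+18 = 132
Base-P1-P4-P2-P3-P5-Base: 33+21+6+34+13+14 = 121
Base-P1-P4-P2-P5-P3-Base: 33+21+6+30+13+16 = 119
… (46 more)
Base-P3-P5-P1-P2-P4-Base: 16+13+35+20+6+12 = 102  ← best
The minimum is 102.
One optimal route: Base → P3 → P5 → P1 → P2 → P4 → Base (or its reverse).

Minimum total distance: 102 min.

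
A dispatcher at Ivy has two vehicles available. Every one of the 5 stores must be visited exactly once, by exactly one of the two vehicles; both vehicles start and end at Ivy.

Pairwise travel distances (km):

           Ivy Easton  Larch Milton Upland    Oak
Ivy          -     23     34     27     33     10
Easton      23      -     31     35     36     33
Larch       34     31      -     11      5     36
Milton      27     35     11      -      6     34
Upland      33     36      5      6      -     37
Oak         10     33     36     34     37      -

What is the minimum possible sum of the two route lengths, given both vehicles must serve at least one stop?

Minimum combined distance: 112 km.

Check every non-empty split of the stops between the two vehicles; for each half take its own optimal tour:
  {Easton} + {Larch, Milton, Upland, Oak}: 46 + 84 = 130
  {Larch} + {Easton, Milton, Upland, Oak}: 68 + 109 = 177
  {Easton, Larch} + {Milton, Upland, Oak}: 88 + 80 = 168
  {Milton} + {Easton, Larch, Upland, Oak}: 54 + 106 = 160
  {Easton, Milton} + {Larch, Upland, Oak}: 85 + 84 = 169
  {Larch, Milton} + {Easton, Upland, Oak}: 72 + 106 = 178
  … (15 splits in total)
  {Easton, Larch, Milton, Upland} + {Oak}: 92 + 20 = 112  ← best
Best: vehicle 1 Ivy → Easton → Larch → Upland → Milton → Ivy = 92; vehicle 2 Ivy → Oak → Ivy = 20; combined 112.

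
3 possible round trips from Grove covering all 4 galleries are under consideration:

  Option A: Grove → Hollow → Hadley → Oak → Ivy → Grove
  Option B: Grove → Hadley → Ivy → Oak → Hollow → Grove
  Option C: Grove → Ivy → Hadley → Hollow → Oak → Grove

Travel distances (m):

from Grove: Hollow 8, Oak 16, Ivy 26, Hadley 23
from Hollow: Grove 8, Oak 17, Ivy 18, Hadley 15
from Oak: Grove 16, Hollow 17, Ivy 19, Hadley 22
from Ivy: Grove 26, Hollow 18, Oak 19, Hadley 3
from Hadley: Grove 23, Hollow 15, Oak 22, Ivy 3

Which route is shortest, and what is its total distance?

Option A: 8 + 15 + 22 + 19 + 26 = 90
Option B: 23 + 3 + 19 + 17 + 8 = 70
Option C: 26 + 3 + 15 + 17 + 16 = 77

70 m — Option B is the shortest.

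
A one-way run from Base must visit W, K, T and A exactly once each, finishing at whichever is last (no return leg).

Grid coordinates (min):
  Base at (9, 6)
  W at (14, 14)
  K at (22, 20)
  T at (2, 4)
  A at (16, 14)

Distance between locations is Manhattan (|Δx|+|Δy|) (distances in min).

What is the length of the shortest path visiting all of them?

There are 4! = 24 possible orderings.
Base→W→K→T→A: 13+14+36+24 = 87
Base→W→K→A→T: 13+14+12+24 = 63
Base→W→T→K→A: 13+22+36+12 = 83
Base→W→T→A→K: 13+22+24+12 = 71
Base→W→A→K→T: 13+2+12+36 = 63
Base→W→A→T→K: 13+2+24+36 = 75
Base→K→W→T→A: 27+14+22+24 = 87
Base→K→W→A→T: 27+14+2+24 = 67
Base→K→T→W→A: 27+36+22+2 = 87
Base→K→T→A→W: 27+36+24+2 = 89
Base→K→A→W→T: 27+12+2+22 = 63
Base→K→A→T→W: 27+12+24+22 = 85
Base→T→W→K→A: 9+22+14+12 = 57
Base→T→W→A→K: 9+22+2+12 = 45
… (10 more)
The minimum is 45.
One shortest path: Base → T → W → A → K.

Minimum one-way distance = 45 min.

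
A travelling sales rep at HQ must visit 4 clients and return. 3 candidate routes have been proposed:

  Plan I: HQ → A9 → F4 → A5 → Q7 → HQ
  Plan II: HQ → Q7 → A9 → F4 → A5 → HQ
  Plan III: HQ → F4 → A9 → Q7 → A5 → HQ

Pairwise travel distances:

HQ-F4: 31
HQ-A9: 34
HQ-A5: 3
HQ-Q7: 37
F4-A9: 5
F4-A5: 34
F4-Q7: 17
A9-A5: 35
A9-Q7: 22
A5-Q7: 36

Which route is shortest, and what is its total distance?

Plan I: 34 + 5 + 34 + 36 + 37 = 146
Plan II: 37 + 22 + 5 + 34 + 3 = 101
Plan III: 31 + 5 + 22 + 36 + 3 = 97

Shortest is Plan III, total 97.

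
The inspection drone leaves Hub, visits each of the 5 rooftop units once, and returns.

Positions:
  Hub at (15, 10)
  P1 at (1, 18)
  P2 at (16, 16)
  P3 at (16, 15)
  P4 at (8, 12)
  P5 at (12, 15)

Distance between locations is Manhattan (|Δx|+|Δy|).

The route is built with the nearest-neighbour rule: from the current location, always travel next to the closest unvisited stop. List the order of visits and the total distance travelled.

Nearest-neighbour total = 54; route Hub → P3 → P2 → P5 → P4 → P1 → Hub.

At Hub the remaining stops are P3 6, P2 7, P5 8, P4 9, P1 22; go to P3.
At P3 the remaining stops are P2 1, P5 4, P4 11, P1 18; go to P2.
At P2 the remaining stops are P5 5, P4 12, P1 17; go to P5.
At P5 the remaining stops are P4 7, P1 14; go to P4.
At P4 the remaining stops are P1 13; go to P1.
Return P1→Hub: 22.
Total = 6 + 1 + 5 + 7 + 13 + 22 = 54.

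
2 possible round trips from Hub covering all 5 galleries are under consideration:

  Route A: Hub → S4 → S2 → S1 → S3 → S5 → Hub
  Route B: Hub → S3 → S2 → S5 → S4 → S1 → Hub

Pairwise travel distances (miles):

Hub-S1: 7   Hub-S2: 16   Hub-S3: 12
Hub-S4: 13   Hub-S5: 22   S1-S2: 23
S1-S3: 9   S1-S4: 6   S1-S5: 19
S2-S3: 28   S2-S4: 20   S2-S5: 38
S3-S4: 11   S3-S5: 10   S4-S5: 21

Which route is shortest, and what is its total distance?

Route A: 13 + 20 + 23 + 9 + 10 + 22 = 97
Route B: 12 + 28 + 38 + 21 + 6 + 7 = 112

97 miles — Route A is the shortest.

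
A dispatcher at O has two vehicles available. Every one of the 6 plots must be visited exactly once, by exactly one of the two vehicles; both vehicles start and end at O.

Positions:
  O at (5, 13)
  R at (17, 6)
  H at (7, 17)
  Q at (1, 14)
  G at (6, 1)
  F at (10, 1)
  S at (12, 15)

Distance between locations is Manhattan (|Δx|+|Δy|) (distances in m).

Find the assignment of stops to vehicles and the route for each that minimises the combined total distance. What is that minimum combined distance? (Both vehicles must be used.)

Try each way of splitting the stops between the two vehicles (each non-empty) and, for each split, find the best tour for each vehicle:
  {R} + {H, Q, G, F, S}: 38 + 54 = 92
  {H} + {R, Q, G, F, S}: 12 + 60 = 72
  {R, H} + {Q, G, F, S}: 46 + 50 = 96
  {Q} + {R, H, G, F, S}: 10 + 56 = 66
  {R, Q} + {H, G, F, S}: 48 + 46 = 94
  {H, Q} + {R, G, F, S}: 20 + 52 = 72
  … (31 splits in total)
Best: vehicle 1 O → Q → O = 10; vehicle 2 O → H → S → R → F → G → O = 56; combined 66.

66 m — the smallest possible combined total.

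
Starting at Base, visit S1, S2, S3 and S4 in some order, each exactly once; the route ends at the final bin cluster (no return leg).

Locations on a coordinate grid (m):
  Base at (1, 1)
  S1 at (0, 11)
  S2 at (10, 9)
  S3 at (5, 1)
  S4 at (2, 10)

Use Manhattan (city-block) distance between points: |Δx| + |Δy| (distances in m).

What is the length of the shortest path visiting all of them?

There are 4! = 24 possible orderings.
Base - S1 - S2 - S3 - S4: 11+12+13+12 = 48
Base - S1 - S2 - S4 - S3: 11+12+9+12 = 44
Base - S1 - S3 - S2 - S4: 11+15+13+9 = 48
Base - S1 - S3 - S4 - S2: 11+15+12+9 = 47
Base - S1 - S4 - S2 - S3: 11+3+9+13 = 36
Base - S1 - S4 - S3 - S2: 11+3+12+13 = 39
Base - S2 - S1 - S3 - S4: 17+12+15+12 = 56
Base - S2 - S1 - S4 - S3: 17+12+3+12 = 44
Base - S2 - S3 - S1 - S4: 17+13+15+3 = 48
Base - S2 - S3 - S4 - S1: 17+13+12+3 = 45
Base - S2 - S4 - S1 - S3: 17+9+3+15 = 44
Base - S2 - S4 - S3 - S1: 17+9+12+15 = 53
Base - S3 - S1 - S2 - S4: 4+15+12+9 = 40
Base - S3 - S1 - S4 - S2: 4+15+3+9 = 31
… (10 more)
Base - S3 - S2 - S4 - S1: 4+13+9+3 = 29  ← best
The minimum is 29.
One shortest path: Base → S3 → S2 → S4 → S1.

Minimum one-way distance = 29 m.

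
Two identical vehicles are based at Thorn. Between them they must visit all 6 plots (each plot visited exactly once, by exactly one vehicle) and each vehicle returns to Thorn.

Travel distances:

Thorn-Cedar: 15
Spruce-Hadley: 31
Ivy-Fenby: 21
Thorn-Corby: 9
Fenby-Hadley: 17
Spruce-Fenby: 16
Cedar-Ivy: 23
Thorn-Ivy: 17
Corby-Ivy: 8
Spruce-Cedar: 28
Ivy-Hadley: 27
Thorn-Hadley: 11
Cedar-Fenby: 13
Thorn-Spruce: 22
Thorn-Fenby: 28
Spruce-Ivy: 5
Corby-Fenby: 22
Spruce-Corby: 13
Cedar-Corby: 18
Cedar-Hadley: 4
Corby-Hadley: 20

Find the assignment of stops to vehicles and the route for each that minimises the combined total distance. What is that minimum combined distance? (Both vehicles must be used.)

Try each way of splitting the stops between the two vehicles (each non-empty) and, for each split, find the best tour for each vehicle:
  {Spruce} + {Cedar, Corby, Ivy, Fenby, Hadley}: 44 + 66 = 110
  {Cedar} + {Spruce, Corby, Ivy, Fenby, Hadley}: 30 + 66 = 96
  {Spruce, Cedar} + {Corby, Ivy, Fenby, Hadley}: 65 + 66 = 131
  {Corby} + {Spruce, Cedar, Ivy, Fenby, Hadley}: 18 + 66 = 84
  {Spruce, Corby} + {Cedar, Ivy, Fenby, Hadley}: 44 + 66 = 110
  {Cedar, Corby} + {Spruce, Ivy, Fenby, Hadley}: 42 + 66 = 108
  … (31 splits in total)
Best: vehicle 1 Thorn → Corby → Thorn = 18; vehicle 2 Thorn → Ivy → Spruce → Fenby → Cedar → Hadley → Thorn = 66; combined 84.

84 — the smallest possible combined total.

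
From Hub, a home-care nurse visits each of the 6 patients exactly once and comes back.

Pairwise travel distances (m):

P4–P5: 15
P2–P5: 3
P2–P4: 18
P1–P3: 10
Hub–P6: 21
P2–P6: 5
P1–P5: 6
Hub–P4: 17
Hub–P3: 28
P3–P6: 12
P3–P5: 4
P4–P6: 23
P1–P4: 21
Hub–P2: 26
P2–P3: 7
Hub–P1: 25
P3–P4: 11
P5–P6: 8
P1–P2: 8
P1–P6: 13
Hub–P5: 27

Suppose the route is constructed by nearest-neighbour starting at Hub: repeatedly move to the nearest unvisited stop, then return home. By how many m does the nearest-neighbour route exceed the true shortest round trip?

From Hub: P4=17, P6=21, P1=25, P2=26, P5=27, P3=28 → choose P4 (17).
From P4: P3=11, P5=15, P2=18, P1=21, P6=23 → choose P3 (11).
From P3: P5=4, P2=7, P1=10, P6=12 → choose P5 (4).
From P5: P2=3, P1=6, P6=8 → choose P2 (3).
From P2: P6=5, P1=8 → choose P6 (5).
From P6: P1=13 → choose P1 (13).
NN route Hub → P4 → P3 → P5 → P2 → P6 → P1 → Hub costs 78.
Optimal: Hub → P4 → P3 → P5 → P1 → P2 → P6 → Hub costs 72 (by enumerating all 360 distinct tours).
Excess = 78 − 72 = 6.

Excess over optimum: 6 m.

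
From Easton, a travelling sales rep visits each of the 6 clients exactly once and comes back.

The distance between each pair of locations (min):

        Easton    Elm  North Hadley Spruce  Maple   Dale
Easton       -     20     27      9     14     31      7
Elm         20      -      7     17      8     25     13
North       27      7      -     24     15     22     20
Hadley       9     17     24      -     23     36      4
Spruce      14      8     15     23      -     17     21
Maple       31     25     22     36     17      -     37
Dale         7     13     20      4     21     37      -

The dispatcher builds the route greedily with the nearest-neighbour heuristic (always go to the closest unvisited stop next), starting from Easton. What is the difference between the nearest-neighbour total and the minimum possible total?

From Easton: Dale=7, Hadley=9, Spruce=14, Elm=20, North=27, Maple=31 → choose Dale (7).
From Dale: Hadley=4, Elm=13, North=20, Spruce=21, Maple=37 → choose Hadley (4).
From Hadley: Elm=17, Spruce=23, North=24, Maple=36 → choose Elm (17).
From Elm: North=7, Spruce=8, Maple=25 → choose North (7).
From North: Spruce=15, Maple=22 → choose Spruce (15).
From Spruce: Maple=17 → choose Maple (17).
NN route Easton → Dale → Hadley → Elm → North → Spruce → Maple → Easton costs 98.
Optimal: Easton → Hadley → Dale → Elm → North → Maple → Spruce → Easton costs 86 (by enumerating all 360 distinct tours).
Excess = 98 − 86 = 12.

12 min longer than the optimal tour.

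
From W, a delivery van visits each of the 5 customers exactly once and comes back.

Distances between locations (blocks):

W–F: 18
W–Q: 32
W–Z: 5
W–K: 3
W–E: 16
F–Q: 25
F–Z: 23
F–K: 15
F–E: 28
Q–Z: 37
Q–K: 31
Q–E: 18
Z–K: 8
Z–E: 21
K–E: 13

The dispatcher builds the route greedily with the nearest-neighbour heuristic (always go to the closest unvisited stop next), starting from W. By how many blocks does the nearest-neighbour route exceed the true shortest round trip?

W: K=3, Z=5, E=16, F=18, Q=32 ⇒ K
K: Z=8, E=13, F=15, Q=31 ⇒ Z
Z: E=21, F=23, Q=37 ⇒ E
E: Q=18, F=28 ⇒ Q
Q: F=25 ⇒ F
NN route W → K → Z → E → Q → F → W costs 93.
Optimal: W → F → Q → E → K → Z → W costs 87 (by enumerating all 60 distinct tours).
Excess = 93 − 87 = 6.

The nearest-neighbour route is 6 blocks longer than optimal.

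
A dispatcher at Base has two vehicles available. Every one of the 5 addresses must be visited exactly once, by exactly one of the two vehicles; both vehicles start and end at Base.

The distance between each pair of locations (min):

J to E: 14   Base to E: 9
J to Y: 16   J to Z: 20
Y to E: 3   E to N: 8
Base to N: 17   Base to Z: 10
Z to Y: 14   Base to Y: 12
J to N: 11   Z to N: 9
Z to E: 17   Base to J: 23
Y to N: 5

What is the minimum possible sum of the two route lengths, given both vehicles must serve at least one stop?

There are 2^4 − 1 = 15 ways to divide the 5 stops into two non-empty groups. For each, the best each vehicle can do is its own shortest tour through its group:
  {J} + {Z, Y, E, N}: 46 + 36 = 82
  {Z} + {J, Y, E, N}: 20 + 51 = 71
  {J, Z} + {Y, E, N}: 53 + 34 = 87
  {Y} + {J, Z, E, N}: 24 + 53 = 77
  {J, Y} + {Z, E, N}: 51 + 36 = 87
  {Z, Y} + {J, E, N}: 36 + 51 = 87
  … (15 splits in total)
Best: vehicle 1 Base → Z → Base = 20; vehicle 2 Base → J → N → Y → E → Base = 51; combined 71.

Minimum combined distance: 71 min.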